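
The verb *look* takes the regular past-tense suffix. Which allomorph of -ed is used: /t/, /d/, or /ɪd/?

The stem *look* ends in a voiceless consonant other than /t/.
The -ed suffix is realized as /ɪd/ after /t, d/; as /t/ after other voiceless consonants; and as /d/ after other voiced sounds.
So -ed on *look* is pronounced /t/.

/t/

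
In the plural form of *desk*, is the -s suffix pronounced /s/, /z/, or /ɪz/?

The stem *desk* ends in a voiceless non-sibilant consonant.
The plural suffix surfaces as /ɪz/ after sibilants, /s/ after other voiceless consonants, and /z/ after other voiced sounds.
So the plural -s on *desk* is pronounced /s/.

/s/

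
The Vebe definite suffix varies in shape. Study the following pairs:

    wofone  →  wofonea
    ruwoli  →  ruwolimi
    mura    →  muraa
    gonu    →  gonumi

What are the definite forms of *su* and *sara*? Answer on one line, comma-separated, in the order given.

sumi, saraa

The alternation tracks the last vowel of the stem — -mi when the last vowel of the stem is a high vowel (*ruwoli*, *gonu*); -a when the last vowel of the stem is a non-high vowel (*wofone*, *mura*).
*su*: last vowel = /u/, a high vowel → -mi → *sumi*.
*sara*: last vowel = /a/, a non-high vowel → -a → *saraa*.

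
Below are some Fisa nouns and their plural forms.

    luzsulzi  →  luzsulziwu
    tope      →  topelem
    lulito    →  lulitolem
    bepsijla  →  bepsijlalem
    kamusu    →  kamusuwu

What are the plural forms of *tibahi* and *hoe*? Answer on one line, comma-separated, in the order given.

tibahiwu, hoelem

The suffix is conditioned by the last vowel: -wu when the last vowel of the stem is a high vowel (*luzsulzi*, *kamusu*); -lem when the last vowel of the stem is a non-high vowel (*tope*, *lulito*, *bepsijla*).
Since the last vowel of *tibahi* is /i/ (a high vowel), it takes -wu, giving *tibahiwu*.
*hoe*: last vowel = /e/, a non-high vowel → -lem → *hoelem*.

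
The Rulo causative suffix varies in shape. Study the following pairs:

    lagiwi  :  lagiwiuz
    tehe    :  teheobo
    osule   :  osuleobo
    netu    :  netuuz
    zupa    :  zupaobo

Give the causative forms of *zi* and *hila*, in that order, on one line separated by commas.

The alternation tracks the last vowel of the stem — -uz when the last vowel of the stem is a high vowel (*lagiwi*, *netu*); -obo when the last vowel of the stem is a non-high vowel (*tehe*, *osule*, *zupa*).
*zi* — last vowel /i/ (a high vowel) → -uz → *ziuz*.
The last vowel of *hila* is /a/, which is a non-high vowel, so the suffix is -obo, giving *hilaobo*.

ziuz, hilaobo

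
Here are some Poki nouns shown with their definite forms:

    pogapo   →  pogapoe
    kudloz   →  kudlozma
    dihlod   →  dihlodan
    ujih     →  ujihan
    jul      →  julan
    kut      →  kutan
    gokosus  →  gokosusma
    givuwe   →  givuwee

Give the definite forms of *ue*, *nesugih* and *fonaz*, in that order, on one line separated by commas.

The suffix is conditioned by the final sound: -ma when the stem ends in a sibilant (*kudloz*, *gokosus*); -an when the stem ends in a non-sibilant consonant (*dihlod*, *ujih*, *jul*, *kut*); -e when the stem ends in a vowel (*pogapo*, *givuwe*).
The final sound of *ue* is /e/, which is a vowel, so the suffix is -e, giving *uee*.
Since the final sound of *nesugih* is /h/ (a non-sibilant consonant), it takes -an, giving *nesugihan*.
Since the final sound of *fonaz* is /z/ (a sibilant), it takes -ma, giving *fonazma*.

uee, nesugihan, fonazma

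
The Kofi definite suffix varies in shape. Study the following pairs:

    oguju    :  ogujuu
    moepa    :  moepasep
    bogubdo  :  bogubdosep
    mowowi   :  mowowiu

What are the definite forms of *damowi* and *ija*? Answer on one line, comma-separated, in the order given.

damowiu, ijasep

The alternation tracks the last vowel of the stem — -u when the last vowel of the stem is a high vowel (*oguju*, *mowowi*); -sep when the last vowel of the stem is a non-high vowel (*moepa*, *bogubdo*).
Since the last vowel of *damowi* is /i/ (a high vowel), it takes -u, giving *damowiu*.
*ija* — last vowel /a/ (a non-high vowel) → -sep → *ijasep*.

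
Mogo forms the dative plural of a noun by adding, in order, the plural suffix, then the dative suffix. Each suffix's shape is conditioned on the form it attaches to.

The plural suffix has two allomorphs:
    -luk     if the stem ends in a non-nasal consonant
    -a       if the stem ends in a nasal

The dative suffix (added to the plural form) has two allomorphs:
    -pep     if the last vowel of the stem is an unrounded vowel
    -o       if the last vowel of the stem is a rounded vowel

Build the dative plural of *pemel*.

*pemel*: final consonant = /l/, non-nasal → -luk → *pemelluk*.
Since the last vowel of the plural form *pemelluk* is /u/ (a rounded vowel), it takes -o, giving *pemelluko*.

pemelluko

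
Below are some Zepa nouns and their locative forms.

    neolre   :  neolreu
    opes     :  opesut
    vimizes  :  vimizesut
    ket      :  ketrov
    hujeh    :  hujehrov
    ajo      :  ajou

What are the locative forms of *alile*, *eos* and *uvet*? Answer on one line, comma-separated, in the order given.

alileu, eosut, uvetrov

The pattern is sibilance of the final sound: -ut when the stem ends in a sibilant (*opes*, *vimizes*); -rov when the stem ends in a non-sibilant consonant (*ket*, *hujeh*); -u when the stem ends in a vowel (*neolre*, *ajo*).
The final sound of *alile* is /e/, which is a vowel, so the suffix is -u, giving *alileu*.
Since the final sound of *eos* is /s/ (a sibilant), it takes -ut, giving *eosut*.
*uvet* — final sound /t/ (a non-sibilant consonant) → -rov → *uvetrov*.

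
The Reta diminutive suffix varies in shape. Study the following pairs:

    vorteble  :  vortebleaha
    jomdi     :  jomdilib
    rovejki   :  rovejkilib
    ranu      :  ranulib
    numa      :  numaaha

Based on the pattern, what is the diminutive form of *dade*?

The suffix is conditioned by the last vowel: -lib when the last vowel of the stem is a high vowel (*jomdi*, *rovejki*, *ranu*); -aha when the last vowel of the stem is a non-high vowel (*vorteble*, *numa*).
The last vowel of *dade* is /e/, which is a non-high vowel, so the suffix is -aha, giving *dadeaha*.

dadeaha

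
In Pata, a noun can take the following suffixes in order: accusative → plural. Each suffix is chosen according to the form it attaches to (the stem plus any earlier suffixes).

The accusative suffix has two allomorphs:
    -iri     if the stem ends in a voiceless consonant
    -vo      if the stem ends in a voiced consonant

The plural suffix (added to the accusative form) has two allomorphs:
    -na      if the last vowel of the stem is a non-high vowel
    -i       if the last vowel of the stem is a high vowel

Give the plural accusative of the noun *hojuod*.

*hojuod* — final consonant /d/ (voiced) → -vo → *hojuodvo*.
The last vowel of the accusative form *hojuodvo* is /o/, which is a non-high vowel, so the plural suffix is -na, giving *hojuodvona*.

hojuodvona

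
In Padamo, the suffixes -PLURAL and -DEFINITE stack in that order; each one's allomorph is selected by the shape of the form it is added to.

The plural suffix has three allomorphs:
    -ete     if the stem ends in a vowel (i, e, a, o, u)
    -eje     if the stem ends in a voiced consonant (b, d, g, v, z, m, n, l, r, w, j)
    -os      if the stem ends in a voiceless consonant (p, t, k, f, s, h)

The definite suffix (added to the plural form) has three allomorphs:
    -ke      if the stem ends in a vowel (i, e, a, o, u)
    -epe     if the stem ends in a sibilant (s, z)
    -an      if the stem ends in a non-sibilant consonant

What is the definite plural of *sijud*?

*sijud* — final sound /d/ (a voiced consonant) → -eje → *sijudeje*.
The final sound of the plural form *sijudeje* is /e/, which is a vowel, so the definite suffix is -ke, giving *sijudejeke*.

sijudejeke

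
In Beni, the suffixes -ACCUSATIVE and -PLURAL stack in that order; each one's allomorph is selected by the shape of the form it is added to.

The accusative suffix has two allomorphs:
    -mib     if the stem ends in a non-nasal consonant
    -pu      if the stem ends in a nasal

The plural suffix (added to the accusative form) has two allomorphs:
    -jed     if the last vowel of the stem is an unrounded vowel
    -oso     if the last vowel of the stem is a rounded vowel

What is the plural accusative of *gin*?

ginpuoso

Since the final consonant of *gin* is /n/ (a nasal), it takes -pu, giving *ginpu*.
The last vowel of the accusative form *ginpu* is /u/, which is a rounded vowel, so the plural suffix is -oso, giving *ginpuoso*.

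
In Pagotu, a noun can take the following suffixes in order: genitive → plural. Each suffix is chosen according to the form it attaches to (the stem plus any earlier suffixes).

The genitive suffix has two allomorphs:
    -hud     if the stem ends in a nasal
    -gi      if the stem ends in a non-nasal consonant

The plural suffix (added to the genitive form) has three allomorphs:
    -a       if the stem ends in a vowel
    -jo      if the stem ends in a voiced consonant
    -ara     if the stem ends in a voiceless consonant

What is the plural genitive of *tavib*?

tavibgia

The final consonant of *tavib* is /b/, which is non-nasal, so the genitive suffix is -gi, giving *tavibgi*.
Since the final sound of the genitive form *tavibgi* is /i/ (a vowel), it takes -a, giving *tavibgia*.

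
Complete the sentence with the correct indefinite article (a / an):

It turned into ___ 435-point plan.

a

The indefinite article is chosen by the initial *sound* of the following word, not its spelling.
The number *435* is spoken "four hundred …", beginning with /fɔr/ — a consonant sound.
So the article is *a*: It turned into a 435-point plan.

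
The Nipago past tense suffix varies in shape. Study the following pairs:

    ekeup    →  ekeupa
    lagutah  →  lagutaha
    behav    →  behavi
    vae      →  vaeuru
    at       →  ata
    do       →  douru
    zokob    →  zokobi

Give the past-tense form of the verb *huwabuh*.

The alternation tracks the final sound of the stem — -a when the stem ends in a voiceless consonant (*ekeup*, *lagutah*, *at*); -i when the stem ends in a voiced consonant (*behav*, *zokob*); -uru when the stem ends in a vowel (*vae*, *do*).
*huwabuh*: final sound = /h/, a voiceless consonant → -a → *huwabuha*.

huwabuha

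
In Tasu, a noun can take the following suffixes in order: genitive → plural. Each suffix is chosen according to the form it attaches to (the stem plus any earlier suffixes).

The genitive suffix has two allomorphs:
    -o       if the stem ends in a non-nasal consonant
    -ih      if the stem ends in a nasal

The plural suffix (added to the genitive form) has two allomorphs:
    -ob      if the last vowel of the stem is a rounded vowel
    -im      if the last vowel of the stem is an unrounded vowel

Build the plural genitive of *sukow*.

sukowoob

Since the final consonant of *sukow* is /w/ (non-nasal), it takes -o, giving *sukowo*.
The genitive form *sukowo* — last vowel /o/ (a rounded vowel) → -ob → *sukowoob*.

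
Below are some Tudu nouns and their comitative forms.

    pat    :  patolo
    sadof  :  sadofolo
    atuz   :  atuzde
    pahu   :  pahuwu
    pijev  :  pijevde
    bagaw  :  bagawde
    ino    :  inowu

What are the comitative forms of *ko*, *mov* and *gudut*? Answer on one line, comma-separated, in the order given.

kowu, movde, gudutolo

The alternation tracks the final sound of the stem — -olo when the stem ends in a voiceless consonant (*pat*, *sadof*); -de when the stem ends in a voiced consonant (*atuz*, *pijev*, *bagaw*); -wu when the stem ends in a vowel (*pahu*, *ino*).
*ko*: final sound = /o/, a vowel → -wu → *kowu*.
Since the final sound of *mov* is /v/ (a voiced consonant), it takes -de, giving *movde*.
*gudut*: final sound = /t/, a voiceless consonant → -olo → *gudutolo*.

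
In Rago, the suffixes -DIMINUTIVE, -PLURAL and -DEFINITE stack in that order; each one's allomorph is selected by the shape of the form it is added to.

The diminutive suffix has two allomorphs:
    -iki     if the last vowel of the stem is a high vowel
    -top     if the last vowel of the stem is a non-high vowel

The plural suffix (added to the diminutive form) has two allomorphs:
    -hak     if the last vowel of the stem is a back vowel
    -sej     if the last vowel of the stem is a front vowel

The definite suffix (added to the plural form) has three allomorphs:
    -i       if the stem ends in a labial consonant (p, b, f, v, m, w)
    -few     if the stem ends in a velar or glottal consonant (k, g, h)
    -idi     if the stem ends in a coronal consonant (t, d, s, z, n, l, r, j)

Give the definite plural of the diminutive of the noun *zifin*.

zifinikisejidi

Since the last vowel of *zifin* is /i/ (a high vowel), it takes -iki, giving *zifiniki*.
The diminutive form *zifiniki*: last vowel = /i/, a front vowel → -sej → *zifinikisej*.
The final consonant of the plural form *zifinikisej* is /j/, which is coronal, so the definite suffix is -idi, giving *zifinikisejidi*.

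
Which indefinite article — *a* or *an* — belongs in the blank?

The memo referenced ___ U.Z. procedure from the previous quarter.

a

The indefinite article is chosen by the initial *sound* of the following word, not its spelling.
The initialism *U.Z.* is read letter by letter; the first letter, U, is pronounced /juː/, which begins with a consonant sound.
So the article is *a*: The memo referenced a U.Z. procedure from the previous quarter.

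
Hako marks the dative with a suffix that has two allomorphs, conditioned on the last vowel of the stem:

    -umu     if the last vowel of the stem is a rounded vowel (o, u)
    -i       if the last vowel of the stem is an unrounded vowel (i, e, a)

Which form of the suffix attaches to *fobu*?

The last vowel of *fobu* is /u/, which is a rounded vowel, so the suffix is -umu.

-umu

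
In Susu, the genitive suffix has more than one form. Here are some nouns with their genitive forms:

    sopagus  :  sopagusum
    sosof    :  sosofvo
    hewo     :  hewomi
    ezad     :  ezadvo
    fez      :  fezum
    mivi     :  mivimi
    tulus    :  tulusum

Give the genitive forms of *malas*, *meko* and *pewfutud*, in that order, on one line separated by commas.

The alternation tracks the final sound of the stem — -um when the stem ends in a sibilant (*sopagus*, *fez*, *tulus*); -vo when the stem ends in a non-sibilant consonant (*sosof*, *ezad*); -mi when the stem ends in a vowel (*hewo*, *mivi*).
*malas* — final sound /s/ (a sibilant) → -um → *malasum*.
*meko*: final sound = /o/, a vowel → -mi → *mekomi*.
*pewfutud* — final sound /d/ (a non-sibilant consonant) → -vo → *pewfutudvo*.

malasum, mekomi, pewfutudvo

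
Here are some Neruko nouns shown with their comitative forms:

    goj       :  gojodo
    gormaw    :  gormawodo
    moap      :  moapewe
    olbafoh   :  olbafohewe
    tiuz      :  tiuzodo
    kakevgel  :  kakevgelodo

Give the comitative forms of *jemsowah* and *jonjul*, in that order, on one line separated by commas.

jemsowahewe, jonjulodo

Looking at the final consonant of each stem: -ewe when the stem ends in a voiceless consonant (*moap*, *olbafoh*); -odo when the stem ends in a voiced consonant (*goj*, *gormaw*, *tiuz*, *kakevgel*).
Since the final consonant of *jemsowah* is /h/ (voiceless), it takes -ewe, giving *jemsowahewe*.
Since the final consonant of *jonjul* is /l/ (voiced), it takes -odo, giving *jonjulodo*.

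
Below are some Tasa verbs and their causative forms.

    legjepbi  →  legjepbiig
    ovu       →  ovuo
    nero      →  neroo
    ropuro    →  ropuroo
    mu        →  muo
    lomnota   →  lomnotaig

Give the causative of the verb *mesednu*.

The alternation tracks the last vowel of the stem — -o when the last vowel of the stem is a rounded vowel (*ovu*, *nero*, *ropuro*, *mu*); -ig when the last vowel of the stem is an unrounded vowel (*legjepbi*, *lomnota*).
*mesednu* — last vowel /u/ (a rounded vowel) → -o → *mesednuo*.

mesednuo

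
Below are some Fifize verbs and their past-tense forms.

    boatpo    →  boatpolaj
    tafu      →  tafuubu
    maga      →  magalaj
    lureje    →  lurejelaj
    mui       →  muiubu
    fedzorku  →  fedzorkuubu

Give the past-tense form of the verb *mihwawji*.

mihwawjiubu

The pattern is height harmony: -ubu when the last vowel of the stem is a high vowel (*tafu*, *mui*, *fedzorku*); -laj when the last vowel of the stem is a non-high vowel (*boatpo*, *maga*, *lureje*).
*mihwawji*: last vowel = /i/, a high vowel → -ubu → *mihwawjiubu*.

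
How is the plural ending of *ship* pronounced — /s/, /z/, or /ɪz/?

The stem *ship* ends in a voiceless non-sibilant consonant.
The plural suffix surfaces as /ɪz/ after sibilants, /s/ after other voiceless consonants, and /z/ after other voiced sounds.
So the plural -s on *ship* is pronounced /s/.

/s/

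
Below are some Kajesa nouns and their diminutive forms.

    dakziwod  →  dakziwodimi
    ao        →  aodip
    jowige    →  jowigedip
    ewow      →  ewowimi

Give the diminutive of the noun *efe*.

The pattern is consonant vs. vowel: -imi when the stem ends in a consonant (*dakziwod*, *ewow*); -dip when the stem ends in a vowel (*ao*, *jowige*).
*efe*: final sound = /e/, a vowel → -dip → *efedip*.

efedip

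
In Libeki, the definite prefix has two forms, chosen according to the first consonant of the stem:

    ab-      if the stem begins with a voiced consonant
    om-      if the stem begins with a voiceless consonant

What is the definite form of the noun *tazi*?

omtazi

Since the first consonant of *tazi* is /t/ (voiceless), it takes om-, giving *omtazi*.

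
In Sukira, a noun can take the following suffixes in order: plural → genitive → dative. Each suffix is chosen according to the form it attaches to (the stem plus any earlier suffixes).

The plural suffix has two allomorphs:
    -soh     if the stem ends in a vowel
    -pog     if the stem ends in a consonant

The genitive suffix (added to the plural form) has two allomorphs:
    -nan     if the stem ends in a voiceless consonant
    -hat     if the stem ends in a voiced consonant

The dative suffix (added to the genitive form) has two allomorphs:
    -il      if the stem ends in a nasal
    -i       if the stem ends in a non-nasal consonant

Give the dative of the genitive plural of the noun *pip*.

pippoghati

*pip*: final sound = /p/, a consonant → -pog → *pippog*.
The plural form *pippog*: final consonant = /g/, voiced → -hat → *pippoghat*.
Since the final consonant of the genitive form *pippoghat* is /t/ (non-nasal), it takes -i, giving *pippoghati*.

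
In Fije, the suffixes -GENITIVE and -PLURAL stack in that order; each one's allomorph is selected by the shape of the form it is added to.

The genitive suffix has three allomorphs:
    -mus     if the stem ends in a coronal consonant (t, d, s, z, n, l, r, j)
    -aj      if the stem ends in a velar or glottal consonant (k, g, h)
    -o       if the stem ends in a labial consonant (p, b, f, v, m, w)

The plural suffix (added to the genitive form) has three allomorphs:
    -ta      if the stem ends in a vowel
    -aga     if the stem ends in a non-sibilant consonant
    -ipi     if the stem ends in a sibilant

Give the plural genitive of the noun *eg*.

*eg* — final consonant /g/ (velar/glottal) → -aj → *egaj*.
The genitive form *egaj* — final sound /j/ (a non-sibilant consonant) → -aga → *egajaga*.

egajaga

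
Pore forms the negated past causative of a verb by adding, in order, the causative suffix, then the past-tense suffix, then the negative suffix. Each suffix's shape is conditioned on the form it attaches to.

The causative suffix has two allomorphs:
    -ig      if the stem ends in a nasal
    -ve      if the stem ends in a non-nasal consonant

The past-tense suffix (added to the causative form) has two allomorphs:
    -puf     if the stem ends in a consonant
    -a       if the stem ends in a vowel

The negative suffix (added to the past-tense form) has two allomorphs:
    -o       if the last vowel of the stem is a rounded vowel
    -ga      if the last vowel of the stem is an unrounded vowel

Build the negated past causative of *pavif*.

Since the final consonant of *pavif* is /f/ (non-nasal), it takes -ve, giving *pavifve*.
The final sound of the causative form *pavifve* is /e/, which is a vowel, so the past-tense suffix is -a, giving *pavifvea*.
The past-tense form *pavifvea* — last vowel /a/ (an unrounded vowel) → -ga → *pavifveaga*.

pavifveaga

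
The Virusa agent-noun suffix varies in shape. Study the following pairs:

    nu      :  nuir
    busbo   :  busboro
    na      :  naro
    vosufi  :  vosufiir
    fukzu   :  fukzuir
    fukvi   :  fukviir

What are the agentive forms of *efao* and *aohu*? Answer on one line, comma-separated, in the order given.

The alternation tracks the last vowel of the stem — -ir when the last vowel of the stem is a high vowel (*nu*, *vosufi*, *fukzu*, *fukvi*); -ro when the last vowel of the stem is a non-high vowel (*busbo*, *na*).
*efao* — last vowel /o/ (a non-high vowel) → -ro → *efaoro*.
*aohu*: last vowel = /u/, a high vowel → -ir → *aohuir*.

efaoro, aohuir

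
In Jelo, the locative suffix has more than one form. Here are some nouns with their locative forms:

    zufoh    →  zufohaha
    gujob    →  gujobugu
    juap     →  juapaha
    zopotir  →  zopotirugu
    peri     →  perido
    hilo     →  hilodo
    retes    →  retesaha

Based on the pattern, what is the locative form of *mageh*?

The suffix is conditioned by the final sound: -aha when the stem ends in a voiceless consonant (*zufoh*, *juap*, *retes*); -ugu when the stem ends in a voiced consonant (*gujob*, *zopotir*); -do when the stem ends in a vowel (*peri*, *hilo*).
The final sound of *mageh* is /h/, which is a voiceless consonant, so the suffix is -aha, giving *magehaha*.

magehaha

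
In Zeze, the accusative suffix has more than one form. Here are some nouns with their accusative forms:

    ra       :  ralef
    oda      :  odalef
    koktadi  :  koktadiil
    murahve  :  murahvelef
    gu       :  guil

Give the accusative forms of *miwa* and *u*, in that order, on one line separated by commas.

The suffix is conditioned by the last vowel: -il when the last vowel of the stem is a high vowel (*koktadi*, *gu*); -lef when the last vowel of the stem is a non-high vowel (*ra*, *oda*, *murahve*).
*miwa*: last vowel = /a/, a non-high vowel → -lef → *miwalef*.
The last vowel of *u* is /u/, which is a high vowel, so the suffix is -il, giving *uil*.

miwalef, uil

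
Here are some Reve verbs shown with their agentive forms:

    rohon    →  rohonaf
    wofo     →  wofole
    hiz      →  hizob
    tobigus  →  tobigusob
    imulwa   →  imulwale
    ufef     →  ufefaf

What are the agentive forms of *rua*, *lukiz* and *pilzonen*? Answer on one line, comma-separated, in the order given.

ruale, lukizob, pilzonenaf

The pattern is sibilance of the final sound: -ob when the stem ends in a sibilant (*hiz*, *tobigus*); -af when the stem ends in a non-sibilant consonant (*rohon*, *ufef*); -le when the stem ends in a vowel (*wofo*, *imulwa*).
The final sound of *rua* is /a/, which is a vowel, so the suffix is -le, giving *ruale*.
*lukiz*: final sound = /z/, a sibilant → -ob → *lukizob*.
*pilzonen*: final sound = /n/, a non-sibilant consonant → -af → *pilzonenaf*.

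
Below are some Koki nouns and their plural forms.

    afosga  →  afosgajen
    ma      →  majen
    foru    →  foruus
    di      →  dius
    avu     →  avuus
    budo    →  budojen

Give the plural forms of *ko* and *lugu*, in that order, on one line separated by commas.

Looking at the last vowel of each stem: -us when the last vowel of the stem is a high vowel (*foru*, *di*, *avu*); -jen when the last vowel of the stem is a non-high vowel (*afosga*, *ma*, *budo*).
*ko* — last vowel /o/ (a non-high vowel) → -jen → *kojen*.
*lugu* — last vowel /u/ (a high vowel) → -us → *luguus*.

kojen, luguus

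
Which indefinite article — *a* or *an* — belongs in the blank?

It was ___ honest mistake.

an

The indefinite article is chosen by the initial *sound* of the following word, not its spelling.
*honest* begins with the sound /ɒ/ (silent h) — a vowel sound.
So the article is *an*: It was an honest mistake.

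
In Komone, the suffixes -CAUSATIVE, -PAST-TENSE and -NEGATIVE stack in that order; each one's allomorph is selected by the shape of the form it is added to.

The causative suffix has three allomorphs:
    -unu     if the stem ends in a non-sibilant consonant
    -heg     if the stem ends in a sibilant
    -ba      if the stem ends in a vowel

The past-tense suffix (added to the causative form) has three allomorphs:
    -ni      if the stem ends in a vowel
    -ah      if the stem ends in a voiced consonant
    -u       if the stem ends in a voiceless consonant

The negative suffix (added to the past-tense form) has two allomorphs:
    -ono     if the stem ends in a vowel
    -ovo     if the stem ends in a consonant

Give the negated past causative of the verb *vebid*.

The final sound of *vebid* is /d/, which is a non-sibilant consonant, so the causative suffix is -unu, giving *vebidunu*.
The causative form *vebidunu*: final sound = /u/, a vowel → -ni → *vebidununi*.
Since the final sound of the past-tense form *vebidununi* is /i/ (a vowel), it takes -ono, giving *vebidununiono*.

vebidununiono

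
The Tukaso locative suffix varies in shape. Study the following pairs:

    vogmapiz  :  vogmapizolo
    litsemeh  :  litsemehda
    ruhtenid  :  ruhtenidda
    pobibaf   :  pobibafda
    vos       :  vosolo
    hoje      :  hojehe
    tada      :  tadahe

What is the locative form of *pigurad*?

piguradda

The pattern is sibilance of the final sound: -olo when the stem ends in a sibilant (*vogmapiz*, *vos*); -da when the stem ends in a non-sibilant consonant (*litsemeh*, *ruhtenid*, *pobibaf*); -he when the stem ends in a vowel (*hoje*, *tada*).
Since the final sound of *pigurad* is /d/ (a non-sibilant consonant), it takes -da, giving *piguradda*.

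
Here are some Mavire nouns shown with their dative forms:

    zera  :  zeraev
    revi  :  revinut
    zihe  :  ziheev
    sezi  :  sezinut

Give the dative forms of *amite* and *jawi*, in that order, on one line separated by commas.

The pattern is height harmony: -nut when the last vowel of the stem is a high vowel (*revi*, *sezi*); -ev when the last vowel of the stem is a non-high vowel (*zera*, *zihe*).
*amite* — last vowel /e/ (a non-high vowel) → -ev → *amiteev*.
*jawi* — last vowel /i/ (a high vowel) → -nut → *jawinut*.

amiteev, jawinut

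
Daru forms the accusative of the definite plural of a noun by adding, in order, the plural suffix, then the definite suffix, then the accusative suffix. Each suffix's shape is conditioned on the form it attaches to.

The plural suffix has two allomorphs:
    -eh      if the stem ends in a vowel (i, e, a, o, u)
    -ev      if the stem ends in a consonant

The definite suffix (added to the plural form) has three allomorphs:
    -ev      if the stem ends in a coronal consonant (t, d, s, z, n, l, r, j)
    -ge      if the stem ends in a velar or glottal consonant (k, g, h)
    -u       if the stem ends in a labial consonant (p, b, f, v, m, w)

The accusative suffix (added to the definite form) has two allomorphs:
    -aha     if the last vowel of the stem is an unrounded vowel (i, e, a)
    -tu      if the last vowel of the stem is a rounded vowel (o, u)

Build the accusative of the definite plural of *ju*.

*ju* — final sound /u/ (a vowel) → -eh → *jueh*.
Since the final consonant of the plural form *jueh* is /h/ (velar/glottal), it takes -ge, giving *juehge*.
The definite form *juehge*: last vowel = /e/, an unrounded vowel → -aha → *juehgeaha*.

juehgeaha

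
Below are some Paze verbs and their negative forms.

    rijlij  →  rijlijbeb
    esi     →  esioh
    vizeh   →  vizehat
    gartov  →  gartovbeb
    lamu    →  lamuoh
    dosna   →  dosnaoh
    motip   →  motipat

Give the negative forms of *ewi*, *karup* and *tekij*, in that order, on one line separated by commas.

ewioh, karupat, tekijbeb

The alternation tracks the final sound of the stem — -at when the stem ends in a voiceless consonant (*vizeh*, *motip*); -beb when the stem ends in a voiced consonant (*rijlij*, *gartov*); -oh when the stem ends in a vowel (*esi*, *lamu*, *dosna*).
Since the final sound of *ewi* is /i/ (a vowel), it takes -oh, giving *ewioh*.
*karup*: final sound = /p/, a voiceless consonant → -at → *karupat*.
*tekij*: final sound = /j/, a voiced consonant → -beb → *tekijbeb*.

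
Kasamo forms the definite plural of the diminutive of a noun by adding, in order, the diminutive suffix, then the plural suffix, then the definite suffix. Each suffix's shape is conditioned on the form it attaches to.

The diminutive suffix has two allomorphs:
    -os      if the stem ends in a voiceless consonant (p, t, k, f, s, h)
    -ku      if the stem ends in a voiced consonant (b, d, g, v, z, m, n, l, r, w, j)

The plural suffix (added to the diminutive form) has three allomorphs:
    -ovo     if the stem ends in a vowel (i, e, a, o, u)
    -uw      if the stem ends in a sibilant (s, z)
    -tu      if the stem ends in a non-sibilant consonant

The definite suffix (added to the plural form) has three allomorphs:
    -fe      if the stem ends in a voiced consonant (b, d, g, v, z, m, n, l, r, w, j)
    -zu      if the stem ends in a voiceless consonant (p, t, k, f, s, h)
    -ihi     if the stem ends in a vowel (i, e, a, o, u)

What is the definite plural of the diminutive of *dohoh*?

*dohoh*: final consonant = /h/, voiceless → -os → *dohohos*.
The diminutive form *dohohos* — final sound /s/ (a sibilant) → -uw → *dohohosuw*.
The plural form *dohohosuw* — final sound /w/ (a voiced consonant) → -fe → *dohohosuwfe*.

dohohosuwfe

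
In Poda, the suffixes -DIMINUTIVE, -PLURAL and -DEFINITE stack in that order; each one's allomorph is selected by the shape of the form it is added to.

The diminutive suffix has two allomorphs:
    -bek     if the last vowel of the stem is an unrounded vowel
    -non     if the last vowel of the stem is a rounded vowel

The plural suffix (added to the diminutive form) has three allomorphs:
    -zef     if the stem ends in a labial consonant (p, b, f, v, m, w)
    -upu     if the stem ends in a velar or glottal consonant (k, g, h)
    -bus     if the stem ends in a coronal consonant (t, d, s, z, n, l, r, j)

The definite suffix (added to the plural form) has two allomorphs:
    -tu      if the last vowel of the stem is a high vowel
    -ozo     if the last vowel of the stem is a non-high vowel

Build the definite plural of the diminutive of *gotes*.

gotesbekuputu

*gotes*: last vowel = /e/, an unrounded vowel → -bek → *gotesbek*.
Since the final consonant of the diminutive form *gotesbek* is /k/ (velar/glottal), it takes -upu, giving *gotesbekupu*.
Since the last vowel of the plural form *gotesbekupu* is /u/ (a high vowel), it takes -tu, giving *gotesbekuputu*.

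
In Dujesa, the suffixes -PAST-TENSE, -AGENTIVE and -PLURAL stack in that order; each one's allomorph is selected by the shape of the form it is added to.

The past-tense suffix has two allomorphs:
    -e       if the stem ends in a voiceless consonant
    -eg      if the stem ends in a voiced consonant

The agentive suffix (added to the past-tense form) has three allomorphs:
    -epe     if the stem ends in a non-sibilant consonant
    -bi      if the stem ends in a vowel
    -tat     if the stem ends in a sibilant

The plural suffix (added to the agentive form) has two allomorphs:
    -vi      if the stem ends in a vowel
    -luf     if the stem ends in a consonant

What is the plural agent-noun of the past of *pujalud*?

*pujalud*: final consonant = /d/, voiced → -eg → *pujaludeg*.
The past-tense form *pujaludeg*: final sound = /g/, a non-sibilant consonant → -epe → *pujaludegepe*.
The agentive form *pujaludegepe* — final sound /e/ (a vowel) → -vi → *pujaludegepevi*.

pujaludegepevi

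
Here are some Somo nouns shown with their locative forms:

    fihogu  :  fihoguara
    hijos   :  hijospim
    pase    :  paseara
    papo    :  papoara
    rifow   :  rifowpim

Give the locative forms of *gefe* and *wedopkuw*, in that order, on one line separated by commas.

gefeara, wedopkuwpim

The pattern is consonant vs. vowel: -pim when the stem ends in a consonant (*hijos*, *rifow*); -ara when the stem ends in a vowel (*fihogu*, *pase*, *papo*).
Since the final sound of *gefe* is /e/ (a vowel), it takes -ara, giving *gefeara*.
*wedopkuw*: final sound = /w/, a consonant → -pim → *wedopkuwpim*.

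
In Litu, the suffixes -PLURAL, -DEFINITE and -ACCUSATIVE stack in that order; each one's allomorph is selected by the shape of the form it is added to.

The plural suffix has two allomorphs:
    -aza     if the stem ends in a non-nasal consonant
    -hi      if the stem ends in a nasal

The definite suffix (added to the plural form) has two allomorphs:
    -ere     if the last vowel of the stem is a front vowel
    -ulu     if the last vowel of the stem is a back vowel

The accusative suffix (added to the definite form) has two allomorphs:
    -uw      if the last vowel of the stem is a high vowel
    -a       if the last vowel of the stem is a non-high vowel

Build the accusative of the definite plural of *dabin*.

The final consonant of *dabin* is /n/, which is a nasal, so the plural suffix is -hi, giving *dabinhi*.
The plural form *dabinhi* — last vowel /i/ (a front vowel) → -ere → *dabinhiere*.
The definite form *dabinhiere* — last vowel /e/ (a non-high vowel) → -a → *dabinhierea*.

dabinhierea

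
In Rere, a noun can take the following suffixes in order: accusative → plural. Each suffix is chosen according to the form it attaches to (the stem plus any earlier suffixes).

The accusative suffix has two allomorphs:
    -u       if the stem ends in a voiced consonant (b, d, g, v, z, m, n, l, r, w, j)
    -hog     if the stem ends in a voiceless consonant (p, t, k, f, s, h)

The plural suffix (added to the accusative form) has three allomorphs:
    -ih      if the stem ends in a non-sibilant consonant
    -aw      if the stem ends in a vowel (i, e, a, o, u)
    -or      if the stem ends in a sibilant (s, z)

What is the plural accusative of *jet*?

*jet*: final consonant = /t/, voiceless → -hog → *jethog*.
The accusative form *jethog* — final sound /g/ (a non-sibilant consonant) → -ih → *jethogih*.

jethogih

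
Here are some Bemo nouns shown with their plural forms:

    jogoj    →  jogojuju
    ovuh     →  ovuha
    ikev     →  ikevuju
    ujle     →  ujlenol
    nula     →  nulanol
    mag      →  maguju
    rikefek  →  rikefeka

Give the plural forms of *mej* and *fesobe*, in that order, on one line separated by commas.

The suffix is conditioned by the final sound: -a when the stem ends in a voiceless consonant (*ovuh*, *rikefek*); -uju when the stem ends in a voiced consonant (*jogoj*, *ikev*, *mag*); -nol when the stem ends in a vowel (*ujle*, *nula*).
The final sound of *mej* is /j/, which is a voiced consonant, so the suffix is -uju, giving *mejuju*.
Since the final sound of *fesobe* is /e/ (a vowel), it takes -nol, giving *fesobenol*.

mejuju, fesobenol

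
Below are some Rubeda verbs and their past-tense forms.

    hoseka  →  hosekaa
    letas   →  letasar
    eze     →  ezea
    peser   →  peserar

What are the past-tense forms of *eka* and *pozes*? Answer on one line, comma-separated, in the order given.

ekaa, pozesar

The pattern is consonant vs. vowel: -ar when the stem ends in a consonant (*letas*, *peser*); -a when the stem ends in a vowel (*hoseka*, *eze*).
Since the final sound of *eka* is /a/ (a vowel), it takes -a, giving *ekaa*.
*pozes* — final sound /s/ (a consonant) → -ar → *pozesar*.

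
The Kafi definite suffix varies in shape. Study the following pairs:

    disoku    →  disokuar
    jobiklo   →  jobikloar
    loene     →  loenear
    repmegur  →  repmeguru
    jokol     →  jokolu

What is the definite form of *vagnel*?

The alternation tracks the final sound of the stem — -u when the stem ends in a consonant (*repmegur*, *jokol*); -ar when the stem ends in a vowel (*disoku*, *jobiklo*, *loene*).
*vagnel* — final sound /l/ (a consonant) → -u → *vagnelu*.

vagnelu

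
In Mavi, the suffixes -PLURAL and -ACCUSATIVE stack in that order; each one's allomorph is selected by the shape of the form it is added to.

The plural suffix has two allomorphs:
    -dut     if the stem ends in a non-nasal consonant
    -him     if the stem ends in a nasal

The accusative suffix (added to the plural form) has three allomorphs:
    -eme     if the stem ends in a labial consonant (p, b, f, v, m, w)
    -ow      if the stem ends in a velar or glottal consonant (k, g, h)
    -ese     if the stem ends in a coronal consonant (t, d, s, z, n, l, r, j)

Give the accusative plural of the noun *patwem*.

*patwem* — final consonant /m/ (a nasal) → -him → *patwemhim*.
The plural form *patwemhim*: final consonant = /m/, labial → -eme → *patwemhimeme*.

patwemhimeme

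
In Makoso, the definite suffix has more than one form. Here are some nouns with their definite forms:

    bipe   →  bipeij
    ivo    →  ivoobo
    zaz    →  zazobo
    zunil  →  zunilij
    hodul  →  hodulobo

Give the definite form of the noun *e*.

eij

The pattern is front/back vowel harmony: -ij when the last vowel of the stem is a front vowel (*bipe*, *zunil*); -obo when the last vowel of the stem is a back vowel (*ivo*, *zaz*, *hodul*).
The last vowel of *e* is /e/, which is a front vowel, so the suffix is -ij, giving *eij*.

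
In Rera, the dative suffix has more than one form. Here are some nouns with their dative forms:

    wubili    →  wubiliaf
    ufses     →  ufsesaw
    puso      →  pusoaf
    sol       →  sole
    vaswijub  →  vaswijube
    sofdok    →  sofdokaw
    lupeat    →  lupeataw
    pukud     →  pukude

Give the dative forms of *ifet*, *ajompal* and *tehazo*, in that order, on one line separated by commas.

The pattern is voicing of the final sound: -aw when the stem ends in a voiceless consonant (*ufses*, *sofdok*, *lupeat*); -e when the stem ends in a voiced consonant (*sol*, *vaswijub*, *pukud*); -af when the stem ends in a vowel (*wubili*, *puso*).
Since the final sound of *ifet* is /t/ (a voiceless consonant), it takes -aw, giving *ifetaw*.
The final sound of *ajompal* is /l/, which is a voiced consonant, so the suffix is -e, giving *ajompale*.
The final sound of *tehazo* is /o/, which is a vowel, so the suffix is -af, giving *tehazoaf*.

ifetaw, ajompale, tehazoaf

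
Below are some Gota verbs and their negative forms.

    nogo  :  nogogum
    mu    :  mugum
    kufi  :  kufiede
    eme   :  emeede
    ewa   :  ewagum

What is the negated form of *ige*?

igeede

The pattern is front/back vowel harmony: -ede when the last vowel of the stem is a front vowel (*kufi*, *eme*); -gum when the last vowel of the stem is a back vowel (*nogo*, *mu*, *ewa*).
The last vowel of *ige* is /e/, which is a front vowel, so the suffix is -ede, giving *igeede*.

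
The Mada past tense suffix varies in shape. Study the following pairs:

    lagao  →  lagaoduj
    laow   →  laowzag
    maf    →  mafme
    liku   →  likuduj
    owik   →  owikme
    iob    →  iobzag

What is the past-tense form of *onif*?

The pattern is voicing of the final sound: -me when the stem ends in a voiceless consonant (*maf*, *owik*); -zag when the stem ends in a voiced consonant (*laow*, *iob*); -duj when the stem ends in a vowel (*lagao*, *liku*).
The final sound of *onif* is /f/, which is a voiceless consonant, so the suffix is -me, giving *onifme*.

onifme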